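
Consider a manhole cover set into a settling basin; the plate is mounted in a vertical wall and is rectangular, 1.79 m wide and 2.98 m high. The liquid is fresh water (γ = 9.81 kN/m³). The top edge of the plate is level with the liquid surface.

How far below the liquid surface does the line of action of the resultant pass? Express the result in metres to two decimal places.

h_p = 1.99 m

γ = 9.81 kN/m³.
The centroid lies 2.98/2 = 1.49 m below the top edge, so the centroid depth is h_c = 1.49 m.
A = 1.79 × 2.98 = 5.3342 m².
Resultant F = γ·h_c·A = 9.81 × 1.49 × 5.3342 = 77.9695 kN.
I_c = b·h³/12 = 1.79 × 2.98³/12 = 3.94749 m⁴.
Centre of pressure: y_p = y_c + I_c/(y_c·A) = 1.49 + 3.94749/(1.49 × 5.3342) = 1.49 + 0.496667 = 1.98667 m along the plane.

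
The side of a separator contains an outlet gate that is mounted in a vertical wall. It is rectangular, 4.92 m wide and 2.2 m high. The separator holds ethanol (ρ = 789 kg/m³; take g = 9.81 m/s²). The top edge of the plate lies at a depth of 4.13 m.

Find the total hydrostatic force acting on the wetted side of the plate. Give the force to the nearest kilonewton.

F ≈ 438 kN

γ = ρg = 789 × 9.81 / 1000 = 7.74009 kN/m³.
The centroid lies 2.2/2 = 1.1 m below the top edge, so the centroid depth is h_c = 4.13 + 1.1 = 5.23 m.
A = 4.92 × 2.2 = 10.824 m².
Resultant F = γ·h_c·A = 7.74009 × 5.23 × 10.824 = 438.163 kN.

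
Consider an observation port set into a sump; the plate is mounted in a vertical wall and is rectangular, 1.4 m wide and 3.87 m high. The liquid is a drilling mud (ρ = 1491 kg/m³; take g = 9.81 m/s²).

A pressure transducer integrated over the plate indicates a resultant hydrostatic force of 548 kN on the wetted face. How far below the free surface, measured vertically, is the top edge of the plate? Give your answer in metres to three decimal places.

d_top ≈ 4.980 m

γ = ρg = 1491 × 9.81 / 1000 = 14.62671 kN/m³.
A = 1.4 × 3.87 = 5.418 m².
From F = γ·h_c·A, the centroid depth is h_c = 548/(14.62671 × 5.418) = 6.91504 m.
The centroid lies 3.87/2 = 1.935 m below the top edge, so the top edge sits at h_top = 6.91504 − 1.935 = 4.98004 m below the surface.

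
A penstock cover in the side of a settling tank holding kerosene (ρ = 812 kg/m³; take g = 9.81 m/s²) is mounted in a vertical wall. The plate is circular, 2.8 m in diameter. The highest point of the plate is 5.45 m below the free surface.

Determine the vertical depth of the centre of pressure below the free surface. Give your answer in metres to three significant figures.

h_p = 6.92 m

γ = ρg = 812 × 9.81 / 1000 = 7.96572 kN/m³.
The centroid is at the centre, 1.4 m below the top of the plate, so the centroid depth is h_c = 5.45 + 1.4 = 6.85 m.
A = π(1.4)² = 6.15752 m².
Resultant F = γ·h_c·A = 7.96572 × 6.85 × 6.15752 = 335.986 kN.
I_c = πr⁴/4 = π × 1.4⁴/4 = 3.01719 m⁴.
Centre of pressure: y_p = y_c + I_c/(y_c·A) = 6.85 + 3.01719/(6.85 × 6.15752) = 6.85 + 0.071533 = 6.92153 m along the plane.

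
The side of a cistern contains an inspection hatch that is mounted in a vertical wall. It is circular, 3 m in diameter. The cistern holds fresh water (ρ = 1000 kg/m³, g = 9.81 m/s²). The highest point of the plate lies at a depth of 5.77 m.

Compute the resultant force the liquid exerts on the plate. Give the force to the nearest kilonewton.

F ≈ 504 kN

γ = ρg = 1000 × 9.81 = 9810 N/m³ = 9.81 kN/m³.
The centroid is at the centre, 1.5 m below the top of the plate, so the centroid depth is h_c = 5.77 + 1.5 = 7.27 m.
A = π(1.5)² = 7.06858 m².
Resultant F = γ·h_c·A = 9.81 × 7.27 × 7.06858 = 504.122 kN.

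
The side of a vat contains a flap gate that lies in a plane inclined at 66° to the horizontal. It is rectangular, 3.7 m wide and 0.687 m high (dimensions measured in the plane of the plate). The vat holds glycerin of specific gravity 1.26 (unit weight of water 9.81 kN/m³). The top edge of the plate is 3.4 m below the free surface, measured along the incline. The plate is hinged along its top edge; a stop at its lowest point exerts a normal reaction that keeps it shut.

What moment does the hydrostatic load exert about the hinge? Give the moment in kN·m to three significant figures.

M ≈ 38.0 kN·m

γ = 1.26 × 9.81 = 12.3606 kN/m³.
Let θ = 66° be the plate's angle to the horizontal; measure y along the incline from where the plane meets the free surface. Vertical depth h = y·sinθ with sinθ = 0.913545.
The centroid lies 0.687/2 = 0.3435 m below the top edge, so y_c = 3.4 + 0.3435 = 3.7435 m and h_c = 3.7435 × 0.913545 = 3.41986 m.
A = 3.7 × 0.687 = 2.5419 m².
Resultant F = γ·h_c·A = 12.3606 × 3.41986 × 2.5419 = 107.45 kN.
I_c = b·h³/12 = 3.7 × 0.687³/12 = 0.0999748 m⁴.
Centre of pressure: y_p = y_c + I_c/(y_c·A) = 3.7435 + 0.0999748/(3.7435 × 2.5419) = 3.7435 + 0.0105064 = 3.75401 m along the plane.
The resultant acts 0.3435 + 0.0105064 = 0.354006 m (along the plate) below the hinge at the top edge, so the moment about the hinge is M = F × 0.354006 = 107.45 × 0.354006 = 38.0379 kN·m.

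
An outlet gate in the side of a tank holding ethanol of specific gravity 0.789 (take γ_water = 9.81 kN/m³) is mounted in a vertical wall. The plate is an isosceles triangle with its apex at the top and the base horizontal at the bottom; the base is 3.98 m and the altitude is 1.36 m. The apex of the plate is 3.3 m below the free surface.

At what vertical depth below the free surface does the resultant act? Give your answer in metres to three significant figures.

h_p = 4.23 m

γ = 0.789 × 9.81 = 7.74009 kN/m³.
With the apex up, the centroid sits 2h/3 = 2 × 1.36/3 = 0.906667 m below the apex, so the centroid depth is h_c = 3.3 + 0.906667 = 4.20667 m.
A = ½ × 3.98 × 1.36 = 2.7064 m².
Resultant F = γ·h_c·A = 7.74009 × 4.20667 × 2.7064 = 88.1204 kN.
I_c = b·h³/36 = 3.98 × 1.36³/36 = 0.278098 m⁴.
Centre of pressure: y_p = y_c + I_c/(y_c·A) = 4.20667 + 0.278098/(4.20667 × 2.7064) = 4.20667 + 0.0244268 = 4.2311 m along the plane.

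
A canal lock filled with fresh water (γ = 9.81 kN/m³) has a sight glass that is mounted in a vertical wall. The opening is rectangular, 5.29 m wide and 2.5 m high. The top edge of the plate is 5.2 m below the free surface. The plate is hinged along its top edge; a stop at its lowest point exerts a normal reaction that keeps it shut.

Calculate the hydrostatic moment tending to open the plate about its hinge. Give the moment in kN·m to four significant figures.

γ = 9.81 kN/m³.
The centroid lies 2.5/2 = 1.25 m below the top edge, so the centroid depth is h_c = 5.2 + 1.25 = 6.45 m.
A = 5.29 × 2.5 = 13.225 m².
Resultant F = γ·h_c·A = 9.81 × 6.45 × 13.225 = 836.805 kN.
I_c = b·h³/12 = 5.29 × 2.5³/12 = 6.88802 m⁴.
Centre of pressure: y_p = y_c + I_c/(y_c·A) = 6.45 + 6.88802/(6.45 × 13.225) = 6.45 + 0.0807493 = 6.53075 m along the plane.
The resultant acts 1.25 + 0.0807493 = 1.33075 m (along the plate) below the hinge at the top edge, so the moment about the hinge is M = F × 1.33075 = 836.805 × 1.33075 = 1113.58 kN·m.

M ≈ 1114 kN·m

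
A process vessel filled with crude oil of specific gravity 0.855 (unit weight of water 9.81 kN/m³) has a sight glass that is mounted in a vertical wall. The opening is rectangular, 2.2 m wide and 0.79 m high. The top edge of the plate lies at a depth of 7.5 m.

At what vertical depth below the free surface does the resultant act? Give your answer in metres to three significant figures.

γ = 0.855 × 9.81 = 8.38755 kN/m³.
The centroid lies 0.79/2 = 0.395 m below the top edge, so the centroid depth is h_c = 7.5 + 0.395 = 7.895 m.
A = 2.2 × 0.79 = 1.738 m².
Resultant F = γ·h_c·A = 8.38755 × 7.895 × 1.738 = 115.09 kN.
I_c = b·h³/12 = 2.2 × 0.79³/12 = 0.0903905 m⁴.
Centre of pressure: y_p = y_c + I_c/(y_c·A) = 7.895 + 0.0903905/(7.895 × 1.738) = 7.895 + 0.0065875 = 7.90159 m along the plane.

h_p = 7.90 m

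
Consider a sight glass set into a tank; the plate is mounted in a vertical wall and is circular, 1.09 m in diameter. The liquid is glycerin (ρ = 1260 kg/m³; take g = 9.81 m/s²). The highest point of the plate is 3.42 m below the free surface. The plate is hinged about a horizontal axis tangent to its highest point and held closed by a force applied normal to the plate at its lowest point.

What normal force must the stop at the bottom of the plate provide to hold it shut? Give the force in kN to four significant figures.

P ≈ 23.65 kN

γ = ρg = 1260 × 9.81 / 1000 = 12.3606 kN/m³.
The centroid is at the centre, 0.545 m below the top of the plate, so the centroid depth is h_c = 3.42 + 0.545 = 3.965 m.
A = π(0.545)² = 0.933132 m².
Resultant F = γ·h_c·A = 12.3606 × 3.965 × 0.933132 = 45.7326 kN.
I_c = πr⁴/4 = π × 0.545⁴/4 = 0.0692909 m⁴.
Centre of pressure: y_p = y_c + I_c/(y_c·A) = 3.965 + 0.0692909/(3.965 × 0.933132) = 3.965 + 0.0187279 = 3.98373 m along the plane.
The resultant acts 0.545 + 0.0187279 = 0.563728 m (along the plate) below the hinge at the top edge, so the moment about the hinge is M = F × 0.563728 = 45.7326 × 0.563728 = 25.7807 kN·m.
A normal force at the bottom, 1.09 m from the hinge, must supply this moment: P = 25.7807/1.09 = 23.652 kN.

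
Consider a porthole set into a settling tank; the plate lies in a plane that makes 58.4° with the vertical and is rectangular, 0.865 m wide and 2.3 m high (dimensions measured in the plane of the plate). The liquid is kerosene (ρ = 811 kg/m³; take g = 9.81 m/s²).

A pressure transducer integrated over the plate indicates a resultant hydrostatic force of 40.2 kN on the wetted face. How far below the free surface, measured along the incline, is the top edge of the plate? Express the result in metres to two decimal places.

γ = ρg = 811 × 9.81 / 1000 = 7.95591 kN/m³.
A = 0.865 × 2.3 = 1.9895 m².
From F = γ·h_c·A, the centroid depth is h_c = 40.2/(7.95591 × 1.9895) = 2.53976 m.
The plate makes 58.4° with the vertical, i.e. θ = 90° − 58.4° = 31.6° to the horizontal. Measuring y along the incline from the free-surface line, vertical depth h = y·sinθ with sinθ = 0.523986.
Along the incline, y_c = h_c/sinθ = 2.53976/0.523986 = 4.847 m.
The centroid lies 2.3/2 = 1.15 m below the top edge, so the top edge sits at y_top = 4.847 − 1.15 = 3.697 m along the incline.

y_top ≈ 3.70 m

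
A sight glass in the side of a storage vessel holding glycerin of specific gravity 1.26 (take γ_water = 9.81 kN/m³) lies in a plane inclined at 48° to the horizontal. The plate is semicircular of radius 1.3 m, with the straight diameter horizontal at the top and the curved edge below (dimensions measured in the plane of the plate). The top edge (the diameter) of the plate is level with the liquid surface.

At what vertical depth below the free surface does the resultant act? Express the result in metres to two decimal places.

h_p = 0.57 m

γ = 1.26 × 9.81 = 12.3606 kN/m³.
Let θ = 48° be the plate's angle to the horizontal; measure y along the incline from where the plane meets the free surface. Vertical depth h = y·sinθ with sinθ = 0.743145.
The centroid of a semicircle lies 4r/(3π) = 0.551737 m from the diameter, here below the top edge, so y_c = 0.551737 m and h_c = 0.551737 × 0.743145 = 0.410021 m.
A = πr²/2 = π × 1.3²/2 = 2.65465 m².
Resultant F = γ·h_c·A = 12.3606 × 0.410021 × 2.65465 = 13.454 kN.
I_c = (π/8 − 8/(9π))·r⁴ = 0.109757 × 1.3⁴ = 0.313477 m⁴.
Centre of pressure: y_p = y_c + I_c/(y_c·A) = 0.551737 + 0.313477/(0.551737 × 2.65465) = 0.551737 + 0.214026 = 0.765763 m along the plane.
Vertically, h_p = y_p·sinθ = 0.765763 × 0.743145 = 0.569073 m.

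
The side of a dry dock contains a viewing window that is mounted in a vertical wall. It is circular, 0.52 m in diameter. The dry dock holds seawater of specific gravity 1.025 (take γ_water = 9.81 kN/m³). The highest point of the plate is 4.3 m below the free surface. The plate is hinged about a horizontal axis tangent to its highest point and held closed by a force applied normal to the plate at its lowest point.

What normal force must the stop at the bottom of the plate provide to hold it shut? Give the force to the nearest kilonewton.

P ≈ 5 kN

γ = 1.025 × 9.81 = 10.05525 kN/m³.
The centroid is at the centre, 0.26 m below the top of the plate, so the centroid depth is h_c = 4.3 + 0.26 = 4.56 m.
A = π(0.26)² = 0.212372 m².
Resultant F = γ·h_c·A = 10.05525 × 4.56 × 0.212372 = 9.73767 kN.
I_c = πr⁴/4 = π × 0.26⁴/4 = 0.00358908 m⁴.
Centre of pressure: y_p = y_c + I_c/(y_c·A) = 4.56 + 0.00358908/(4.56 × 0.212372) = 4.56 + 0.00370613 = 4.56371 m along the plane.
The resultant acts 0.26 + 0.00370613 = 0.263706 m (along the plate) below the hinge at the top edge, so the moment about the hinge is M = F × 0.263706 = 9.73767 × 0.263706 = 2.56788 kN·m.
A normal force at the bottom, 0.52 m from the hinge, must supply this moment: P = 2.56788/0.52 = 4.93823 kN.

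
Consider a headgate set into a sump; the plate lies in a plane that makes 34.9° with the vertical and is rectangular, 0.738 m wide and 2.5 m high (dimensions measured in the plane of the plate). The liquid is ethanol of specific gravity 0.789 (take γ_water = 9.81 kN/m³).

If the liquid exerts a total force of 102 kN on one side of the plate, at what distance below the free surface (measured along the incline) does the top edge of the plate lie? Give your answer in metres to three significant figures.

y_top ≈ 7.46 m

γ = 0.789 × 9.81 = 7.74009 kN/m³.
A = 0.738 × 2.5 = 1.845 m².
From F = γ·h_c·A, the centroid depth is h_c = 102/(7.74009 × 1.845) = 7.14262 m.
The plate makes 34.9° with the vertical, i.e. θ = 90° − 34.9° = 55.1° to the horizontal. Measuring y along the incline from the free-surface line, vertical depth h = y·sinθ with sinθ = 0.820152.
Along the incline, y_c = h_c/sinθ = 7.14262/0.820152 = 8.7089 m.
The centroid lies 2.5/2 = 1.25 m below the top edge, so the top edge sits at y_top = 8.7089 − 1.25 = 7.4589 m along the incline.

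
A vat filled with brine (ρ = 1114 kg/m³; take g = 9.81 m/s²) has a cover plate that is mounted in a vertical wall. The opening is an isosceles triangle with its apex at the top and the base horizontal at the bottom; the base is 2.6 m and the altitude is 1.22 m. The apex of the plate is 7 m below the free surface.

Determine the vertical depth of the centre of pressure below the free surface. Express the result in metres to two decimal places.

h_p = 7.82 m

γ = ρg = 1114 × 9.81 / 1000 = 10.92834 kN/m³.
With the apex up, the centroid sits 2h/3 = 2 × 1.22/3 = 0.813333 m below the apex, so the centroid depth is h_c = 7 + 0.813333 = 7.81333 m.
A = ½ × 2.6 × 1.22 = 1.586 m².
Resultant F = γ·h_c·A = 10.92834 × 7.81333 × 1.586 = 135.423 kN.
I_c = b·h³/36 = 2.6 × 1.22³/36 = 0.131145 m⁴.
Centre of pressure: y_p = y_c + I_c/(y_c·A) = 7.81333 + 0.131145/(7.81333 × 1.586) = 7.81333 + 0.0105831 = 7.82391 m along the plane.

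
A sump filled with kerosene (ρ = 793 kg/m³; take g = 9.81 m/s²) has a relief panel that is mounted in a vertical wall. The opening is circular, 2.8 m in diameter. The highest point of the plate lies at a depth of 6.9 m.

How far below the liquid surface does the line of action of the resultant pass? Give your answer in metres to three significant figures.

γ = ρg = 793 × 9.81 / 1000 = 7.77933 kN/m³.
The centroid is at the centre, 1.4 m below the top of the plate, so the centroid depth is h_c = 6.9 + 1.4 = 8.3 m.
A = π(1.4)² = 6.15752 m².
Resultant F = γ·h_c·A = 7.77933 × 8.3 × 6.15752 = 397.581 kN.
I_c = πr⁴/4 = π × 1.4⁴/4 = 3.01719 m⁴.
Centre of pressure: y_p = y_c + I_c/(y_c·A) = 8.3 + 3.01719/(8.3 × 6.15752) = 8.3 + 0.0590362 = 8.35904 m along the plane.

h_p = 8.36 m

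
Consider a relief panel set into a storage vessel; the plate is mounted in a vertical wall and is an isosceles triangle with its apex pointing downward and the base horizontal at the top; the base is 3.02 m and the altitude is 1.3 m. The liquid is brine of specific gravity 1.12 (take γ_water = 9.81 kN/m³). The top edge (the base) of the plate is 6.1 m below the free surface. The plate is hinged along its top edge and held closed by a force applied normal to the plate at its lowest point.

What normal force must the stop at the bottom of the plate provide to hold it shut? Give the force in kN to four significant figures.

γ = 1.12 × 9.81 = 10.9872 kN/m³.
With the apex down, the centroid sits h/3 = 1.3/3 = 0.433333 m below the base (the top edge), so the centroid depth is h_c = 6.1 + 0.433333 = 6.53333 m.
A = ½ × 3.02 × 1.3 = 1.963 m².
Resultant F = γ·h_c·A = 10.9872 × 6.53333 × 1.963 = 140.91 kN.
I_c = b·h³/36 = 3.02 × 1.3³/36 = 0.184304 m⁴.
Centre of pressure: y_p = y_c + I_c/(y_c·A) = 6.53333 + 0.184304/(6.53333 × 1.963) = 6.53333 + 0.0143708 = 6.5477 m along the plane.
The resultant acts 0.433333 + 0.0143708 = 0.447704 m (along the plate) below the hinge at the top edge, so the moment about the hinge is M = F × 0.447704 = 140.91 × 0.447704 = 63.086 kN·m.
A normal force at the bottom, 1.3 m from the hinge, must supply this moment: P = 63.086/1.3 = 48.5277 kN.

P ≈ 48.53 kN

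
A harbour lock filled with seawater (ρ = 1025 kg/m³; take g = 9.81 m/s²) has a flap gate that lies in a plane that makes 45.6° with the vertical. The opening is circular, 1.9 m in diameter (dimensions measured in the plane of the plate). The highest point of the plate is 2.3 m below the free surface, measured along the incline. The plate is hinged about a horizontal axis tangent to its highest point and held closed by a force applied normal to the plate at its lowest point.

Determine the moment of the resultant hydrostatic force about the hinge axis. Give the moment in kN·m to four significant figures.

γ = ρg = 1025 × 9.81 / 1000 = 10.05525 kN/m³.
The plate makes 45.6° with the vertical, i.e. θ = 90° − 45.6° = 44.4° to the horizontal. Measuring y along the incline from the free-surface line, vertical depth h = y·sinθ with sinθ = 0.699663.
The centroid is at the centre, 0.95 m below the top of the plate, so y_c = 2.3 + 0.95 = 3.25 m and h_c = 3.25 × 0.699663 = 2.2739 m.
A = π(0.95)² = 2.83529 m².
Resultant F = γ·h_c·A = 10.05525 × 2.2739 × 2.83529 = 64.8279 kN.
I_c = πr⁴/4 = π × 0.95⁴/4 = 0.639712 m⁴.
Centre of pressure: y_p = y_c + I_c/(y_c·A) = 3.25 + 0.639712/(3.25 × 2.83529) = 3.25 + 0.069423 = 3.31942 m along the plane.
The resultant acts 0.95 + 0.069423 = 1.01942 m (along the plate) below the hinge at the top edge, so the moment about the hinge is M = F × 1.01942 = 64.8279 × 1.01942 = 66.0869 kN·m.

M ≈ 66.09 kN·m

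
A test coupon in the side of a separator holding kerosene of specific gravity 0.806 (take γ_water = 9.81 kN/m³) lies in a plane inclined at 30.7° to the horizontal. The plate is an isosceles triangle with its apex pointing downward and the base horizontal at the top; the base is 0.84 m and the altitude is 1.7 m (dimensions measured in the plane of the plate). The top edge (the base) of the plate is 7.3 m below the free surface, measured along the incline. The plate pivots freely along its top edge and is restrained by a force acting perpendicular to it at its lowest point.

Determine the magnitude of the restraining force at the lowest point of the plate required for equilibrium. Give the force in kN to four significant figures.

P ≈ 7.830 kN

γ = 0.806 × 9.81 = 7.90686 kN/m³.
Let θ = 30.7° be the plate's angle to the horizontal; measure y along the incline from where the plane meets the free surface. Vertical depth h = y·sinθ with sinθ = 0.510543.
With the apex down, the centroid sits h/3 = 1.7/3 = 0.566667 m below the base (the top edge), so y_c = 7.3 + 0.566667 = 7.86667 m and h_c = 7.86667 × 0.510543 = 4.01627 m.
A = ½ × 0.84 × 1.7 = 0.714 m².
Resultant F = γ·h_c·A = 7.90686 × 4.01627 × 0.714 = 22.6738 kN.
I_c = b·h³/36 = 0.84 × 1.7³/36 = 0.114637 m⁴.
Centre of pressure: y_p = y_c + I_c/(y_c·A) = 7.86667 + 0.114637/(7.86667 × 0.714) = 7.86667 + 0.0204097 = 7.88708 m along the plane.
The resultant acts 0.566667 + 0.0204097 = 0.587077 m (along the plate) below the hinge at the top edge, so the moment about the hinge is M = F × 0.587077 = 22.6738 × 0.587077 = 13.3113 kN·m.
A normal force at the bottom, 1.7 m from the hinge, must supply this moment: P = 13.3113/1.7 = 7.83018 kN.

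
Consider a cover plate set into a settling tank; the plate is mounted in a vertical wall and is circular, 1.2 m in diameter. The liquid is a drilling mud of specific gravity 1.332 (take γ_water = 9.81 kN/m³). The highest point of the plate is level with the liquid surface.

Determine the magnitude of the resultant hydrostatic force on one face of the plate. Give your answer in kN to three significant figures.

γ = 1.332 × 9.81 = 13.06692 kN/m³.
The centroid is at the centre, 0.6 m below the top of the plate, so the centroid depth is h_c = 0.6 m.
A = π(0.6)² = 1.13097 m².
Resultant F = γ·h_c·A = 13.06692 × 0.6 × 1.13097 = 8.86698 kN.

F ≈ 8.87 kN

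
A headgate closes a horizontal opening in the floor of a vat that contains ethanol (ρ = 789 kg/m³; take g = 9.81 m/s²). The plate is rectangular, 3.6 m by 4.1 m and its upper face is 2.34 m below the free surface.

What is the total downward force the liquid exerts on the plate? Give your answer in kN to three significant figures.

F ≈ 267 kN

γ = ρg = 789 × 9.81 / 1000 = 7.74009 kN/m³.
The plate is horizontal, so pressure is uniform at p = γ·h = 7.74009 × 2.34 = 18.1118 kN/m².
A = 3.6 × 4.1 = 14.76 m².
F = p·A = 18.1118 × 14.76 = 267.33 kN.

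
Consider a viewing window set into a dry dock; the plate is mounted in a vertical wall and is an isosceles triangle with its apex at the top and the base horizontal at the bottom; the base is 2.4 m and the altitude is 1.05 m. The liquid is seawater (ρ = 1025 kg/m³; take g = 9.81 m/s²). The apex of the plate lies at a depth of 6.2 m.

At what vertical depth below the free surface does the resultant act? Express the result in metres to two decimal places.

γ = ρg = 1025 × 9.81 / 1000 = 10.05525 kN/m³.
With the apex up, the centroid sits 2h/3 = 2 × 1.05/3 = 0.7 m below the apex, so the centroid depth is h_c = 6.2 + 0.7 = 6.9 m.
A = ½ × 2.4 × 1.05 = 1.26 m².
Resultant F = γ·h_c·A = 10.05525 × 6.9 × 1.26 = 87.4203 kN.
I_c = b·h³/36 = 2.4 × 1.05³/36 = 0.077175 m⁴.
Centre of pressure: y_p = y_c + I_c/(y_c·A) = 6.9 + 0.077175/(6.9 × 1.26) = 6.9 + 0.00887681 = 6.90888 m along the plane.

h_p = 6.91 m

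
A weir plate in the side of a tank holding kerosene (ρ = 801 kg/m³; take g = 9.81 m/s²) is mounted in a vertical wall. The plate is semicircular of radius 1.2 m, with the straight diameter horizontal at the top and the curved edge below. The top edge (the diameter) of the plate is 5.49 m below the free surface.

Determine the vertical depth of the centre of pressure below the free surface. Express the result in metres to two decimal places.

h_p = 6.02 m

γ = ρg = 801 × 9.81 / 1000 = 7.85781 kN/m³.
The centroid of a semicircle lies 4r/(3π) = 0.509296 m from the diameter, here below the top edge, so the centroid depth is h_c = 5.49 + 0.509296 = 5.9993 m.
A = πr²/2 = π × 1.2²/2 = 2.26195 m².
Resultant F = γ·h_c·A = 7.85781 × 5.9993 × 2.26195 = 106.631 kN.
I_c = (π/8 − 8/(9π))·r⁴ = 0.109757 × 1.2⁴ = 0.227592 m⁴.
Centre of pressure: y_p = y_c + I_c/(y_c·A) = 5.9993 + 0.227592/(5.9993 × 2.26195) = 5.9993 + 0.0167716 = 6.01607 m along the plane.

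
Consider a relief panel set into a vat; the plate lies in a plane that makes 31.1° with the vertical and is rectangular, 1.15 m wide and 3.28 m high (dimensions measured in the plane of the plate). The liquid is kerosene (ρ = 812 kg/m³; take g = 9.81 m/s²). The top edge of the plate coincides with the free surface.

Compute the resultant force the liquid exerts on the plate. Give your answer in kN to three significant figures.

γ = ρg = 812 × 9.81 / 1000 = 7.96572 kN/m³.
The plate makes 31.1° with the vertical, i.e. θ = 90° − 31.1° = 58.9° to the horizontal. Measuring y along the incline from the free-surface line, vertical depth h = y·sinθ with sinθ = 0.856267.
The centroid lies 3.28/2 = 1.64 m below the top edge, so y_c = 1.64 m and h_c = 1.64 × 0.856267 = 1.40428 m.
A = 1.15 × 3.28 = 3.772 m².
Resultant F = γ·h_c·A = 7.96572 × 1.40428 × 3.772 = 42.194 kN.

F ≈ 42.2 kN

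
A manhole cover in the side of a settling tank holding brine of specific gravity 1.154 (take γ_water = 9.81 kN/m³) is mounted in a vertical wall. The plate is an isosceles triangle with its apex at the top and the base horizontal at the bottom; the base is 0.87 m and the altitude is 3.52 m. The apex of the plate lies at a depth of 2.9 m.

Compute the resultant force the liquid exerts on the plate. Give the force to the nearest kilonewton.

γ = 1.154 × 9.81 = 11.32074 kN/m³.
With the apex up, the centroid sits 2h/3 = 2 × 3.52/3 = 2.34667 m below the apex, so the centroid depth is h_c = 2.9 + 2.34667 = 5.24667 m.
A = ½ × 0.87 × 3.52 = 1.5312 m².
Resultant F = γ·h_c·A = 11.32074 × 5.24667 × 1.5312 = 90.9474 kN.

F ≈ 91 kN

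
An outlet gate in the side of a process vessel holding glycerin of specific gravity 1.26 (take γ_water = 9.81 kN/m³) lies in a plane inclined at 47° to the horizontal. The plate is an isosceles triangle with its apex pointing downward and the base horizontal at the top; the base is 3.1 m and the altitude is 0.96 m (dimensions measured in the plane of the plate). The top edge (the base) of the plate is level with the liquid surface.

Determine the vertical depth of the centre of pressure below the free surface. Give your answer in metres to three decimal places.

h_p = 0.351 m

γ = 1.26 × 9.81 = 12.3606 kN/m³.
Let θ = 47° be the plate's angle to the horizontal; measure y along the incline from where the plane meets the free surface. Vertical depth h = y·sinθ with sinθ = 0.731354.
With the apex down, the centroid sits h/3 = 0.96/3 = 0.32 m below the base (the top edge), so y_c = 0.32 m and h_c = 0.32 × 0.731354 = 0.234033 m.
A = ½ × 3.1 × 0.96 = 1.488 m².
Resultant F = γ·h_c·A = 12.3606 × 0.234033 × 1.488 = 4.30447 kN.
I_c = b·h³/36 = 3.1 × 0.96³/36 = 0.0761856 m⁴.
Centre of pressure: y_p = y_c + I_c/(y_c·A) = 0.32 + 0.0761856/(0.32 × 1.488) = 0.32 + 0.16 = 0.48 m along the plane.
Vertically, h_p = y_p·sinθ = 0.48 × 0.731354 = 0.35105 m.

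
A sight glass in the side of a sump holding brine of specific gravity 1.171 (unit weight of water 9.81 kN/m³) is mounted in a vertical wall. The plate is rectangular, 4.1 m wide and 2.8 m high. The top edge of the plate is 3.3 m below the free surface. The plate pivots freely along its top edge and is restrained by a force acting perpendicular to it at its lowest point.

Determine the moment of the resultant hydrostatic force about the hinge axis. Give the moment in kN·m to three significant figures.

γ = 1.171 × 9.81 = 11.48751 kN/m³.
The centroid lies 2.8/2 = 1.4 m below the top edge, so the centroid depth is h_c = 3.3 + 1.4 = 4.7 m.
A = 4.1 × 2.8 = 11.48 m².
Resultant F = γ·h_c·A = 11.48751 × 4.7 × 11.48 = 619.82 kN.
I_c = b·h³/12 = 4.1 × 2.8³/12 = 7.50027 m⁴.
Centre of pressure: y_p = y_c + I_c/(y_c·A) = 4.7 + 7.50027/(4.7 × 11.48) = 4.7 + 0.139007 = 4.83901 m along the plane.
The resultant acts 1.4 + 0.139007 = 1.53901 m (along the plate) below the hinge at the top edge, so the moment about the hinge is M = F × 1.53901 = 619.82 × 1.53901 = 953.909 kN·m.

M ≈ 954 kN·m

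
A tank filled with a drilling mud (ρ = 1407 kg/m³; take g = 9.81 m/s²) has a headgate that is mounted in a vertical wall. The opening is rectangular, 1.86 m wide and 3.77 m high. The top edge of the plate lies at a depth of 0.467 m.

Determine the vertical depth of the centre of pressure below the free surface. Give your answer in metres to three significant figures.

h_p = 2.86 m

γ = ρg = 1407 × 9.81 / 1000 = 13.80267 kN/m³.
The centroid lies 3.77/2 = 1.885 m below the top edge, so the centroid depth is h_c = 0.467 + 1.885 = 2.352 m.
A = 1.86 × 3.77 = 7.0122 m².
Resultant F = γ·h_c·A = 13.80267 × 2.352 × 7.0122 = 227.643 kN.
I_c = b·h³/12 = 1.86 × 3.77³/12 = 8.30531 m⁴.
Centre of pressure: y_p = y_c + I_c/(y_c·A) = 2.352 + 8.30531/(2.352 × 7.0122) = 2.352 + 0.503575 = 2.85557 m along the plane.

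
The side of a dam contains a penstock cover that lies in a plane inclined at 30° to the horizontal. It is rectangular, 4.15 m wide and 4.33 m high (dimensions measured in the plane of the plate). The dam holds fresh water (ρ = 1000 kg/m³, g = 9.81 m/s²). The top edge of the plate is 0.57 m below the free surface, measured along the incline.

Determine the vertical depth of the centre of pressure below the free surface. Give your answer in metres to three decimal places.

h_p = 1.653 m

γ = ρg = 1000 × 9.81 = 9810 N/m³ = 9.81 kN/m³.
Let θ = 30° be the plate's angle to the horizontal; measure y along the incline from where the plane meets the free surface. Vertical depth h = y·sinθ with sinθ = 0.500000.
The centroid lies 4.33/2 = 2.165 m below the top edge, so y_c = 0.57 + 2.165 = 2.735 m and h_c = 2.735 × 0.500000 = 1.3675 m.
A = 4.15 × 4.33 = 17.9695 m².
Resultant F = γ·h_c·A = 9.81 × 1.3675 × 17.9695 = 241.064 kN.
I_c = b·h³/12 = 4.15 × 4.33³/12 = 28.0757 m⁴.
Centre of pressure: y_p = y_c + I_c/(y_c·A) = 2.735 + 28.0757/(2.735 × 17.9695) = 2.735 + 0.571265 = 3.30626 m along the plane.
Vertically, h_p = y_p·sinθ = 3.30626 × 0.500000 = 1.65313 m.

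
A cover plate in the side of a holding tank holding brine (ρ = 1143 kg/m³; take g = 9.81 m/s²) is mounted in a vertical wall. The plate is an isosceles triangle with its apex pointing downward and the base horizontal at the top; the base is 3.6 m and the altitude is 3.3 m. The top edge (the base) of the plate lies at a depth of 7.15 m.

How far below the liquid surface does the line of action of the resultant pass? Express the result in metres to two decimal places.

h_p = 8.32 m

γ = ρg = 1143 × 9.81 / 1000 = 11.21283 kN/m³.
With the apex down, the centroid sits h/3 = 3.3/3 = 1.1 m below the base (the top edge), so the centroid depth is h_c = 7.15 + 1.1 = 8.25 m.
A = ½ × 3.6 × 3.3 = 5.94 m².
Resultant F = γ·h_c·A = 11.21283 × 8.25 × 5.94 = 549.485 kN.
I_c = b·h³/36 = 3.6 × 3.3³/36 = 3.5937 m⁴.
Centre of pressure: y_p = y_c + I_c/(y_c·A) = 8.25 + 3.5937/(8.25 × 5.94) = 8.25 + 0.0733333 = 8.32333 m along the plane.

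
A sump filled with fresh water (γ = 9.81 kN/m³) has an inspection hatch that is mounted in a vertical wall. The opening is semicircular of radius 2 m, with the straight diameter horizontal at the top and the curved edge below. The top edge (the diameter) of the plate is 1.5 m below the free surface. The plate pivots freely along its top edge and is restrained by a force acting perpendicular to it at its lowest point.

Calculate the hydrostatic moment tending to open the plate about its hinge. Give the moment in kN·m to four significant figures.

γ = 9.81 kN/m³.
The centroid of a semicircle lies 4r/(3π) = 0.848826 m from the diameter, here below the top edge, so the centroid depth is h_c = 1.5 + 0.848826 = 2.34883 m.
A = πr²/2 = π × 2²/2 = 6.28319 m².
Resultant F = γ·h_c·A = 9.81 × 2.34883 × 6.28319 = 144.777 kN.
I_c = (π/8 − 8/(9π))·r⁴ = 0.109757 × 2⁴ = 1.75611 m⁴.
Centre of pressure: y_p = y_c + I_c/(y_c·A) = 2.34883 + 1.75611/(2.34883 × 6.28319) = 2.34883 + 0.118993 = 2.46782 m along the plane.
The resultant acts 0.848826 + 0.118993 = 0.967819 m (along the plate) below the hinge at the top edge, so the moment about the hinge is M = F × 0.967819 = 144.777 × 0.967819 = 140.118 kN·m.

M ≈ 140.1 kN·m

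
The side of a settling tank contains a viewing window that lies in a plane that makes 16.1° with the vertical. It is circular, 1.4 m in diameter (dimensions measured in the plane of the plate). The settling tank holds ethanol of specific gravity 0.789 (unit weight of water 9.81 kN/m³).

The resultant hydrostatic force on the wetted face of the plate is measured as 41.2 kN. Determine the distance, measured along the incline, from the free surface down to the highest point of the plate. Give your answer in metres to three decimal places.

γ = 0.789 × 9.81 = 7.74009 kN/m³.
A = π(0.7)² = 1.53938 m².
From F = γ·h_c·A, the centroid depth is h_c = 41.2/(7.74009 × 1.53938) = 3.45784 m.
The plate makes 16.1° with the vertical, i.e. θ = 90° − 16.1° = 73.9° to the horizontal. Measuring y along the incline from the free-surface line, vertical depth h = y·sinθ with sinθ = 0.960779.
Along the incline, y_c = h_c/sinθ = 3.45784/0.960779 = 3.599 m.
The centroid is at the centre, 0.7 m below the top of the plate, so the highest point sits at y_top = 3.599 − 0.7 = 2.899 m along the incline.

y_top ≈ 2.899 m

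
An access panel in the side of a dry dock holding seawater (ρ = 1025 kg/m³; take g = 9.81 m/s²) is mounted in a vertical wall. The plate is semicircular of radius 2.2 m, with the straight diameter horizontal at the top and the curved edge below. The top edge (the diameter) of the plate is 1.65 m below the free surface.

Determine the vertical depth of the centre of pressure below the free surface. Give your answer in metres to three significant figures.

h_p = 2.71 m

γ = ρg = 1025 × 9.81 / 1000 = 10.05525 kN/m³.
The centroid of a semicircle lies 4r/(3π) = 0.933709 m from the diameter, here below the top edge, so the centroid depth is h_c = 1.65 + 0.933709 = 2.58371 m.
A = πr²/2 = π × 2.2²/2 = 7.60265 m².
Resultant F = γ·h_c·A = 10.05525 × 2.58371 × 7.60265 = 197.516 kN.
I_c = (π/8 − 8/(9π))·r⁴ = 0.109757 × 2.2⁴ = 2.57112 m⁴.
Centre of pressure: y_p = y_c + I_c/(y_c·A) = 2.58371 + 2.57112/(2.58371 × 7.60265) = 2.58371 + 0.130892 = 2.7146 m along the plane.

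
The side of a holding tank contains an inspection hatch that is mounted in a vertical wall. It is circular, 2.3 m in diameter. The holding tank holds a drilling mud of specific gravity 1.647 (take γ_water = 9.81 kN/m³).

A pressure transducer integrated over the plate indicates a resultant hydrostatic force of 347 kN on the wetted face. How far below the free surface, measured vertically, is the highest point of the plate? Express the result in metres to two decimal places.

d_top ≈ 4.02 m

γ = 1.647 × 9.81 = 16.15707 kN/m³.
A = π(1.15)² = 4.15476 m².
From F = γ·h_c·A, the centroid depth is h_c = 347/(16.15707 × 4.15476) = 5.16917 m.
The centroid is at the centre, 1.15 m below the top of the plate, so the highest point sits at h_top = 5.16917 − 1.15 = 4.01917 m below the surface.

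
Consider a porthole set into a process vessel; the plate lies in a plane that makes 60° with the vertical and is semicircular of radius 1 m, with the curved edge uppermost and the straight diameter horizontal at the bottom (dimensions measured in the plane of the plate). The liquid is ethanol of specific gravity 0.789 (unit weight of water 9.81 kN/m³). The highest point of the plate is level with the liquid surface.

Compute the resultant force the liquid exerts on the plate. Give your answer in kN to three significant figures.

γ = 0.789 × 9.81 = 7.74009 kN/m³.
The plate makes 60° with the vertical, i.e. θ = 90° − 60° = 30° to the horizontal. Measuring y along the incline from the free-surface line, vertical depth h = y·sinθ with sinθ = 0.500000.
The centroid lies 4r/(3π) = 0.424413 m above the diameter, so r − 4r/(3π) = 1 − 0.424413 = 0.575587 m below the topmost point, so y_c = 0.575587 m and h_c = 0.575587 × 0.500000 = 0.287793 m.
A = πr²/2 = π × 1²/2 = 1.5708 m².
Resultant F = γ·h_c·A = 7.74009 × 0.287793 × 1.5708 = 3.49903 kN.

F ≈ 3.50 kN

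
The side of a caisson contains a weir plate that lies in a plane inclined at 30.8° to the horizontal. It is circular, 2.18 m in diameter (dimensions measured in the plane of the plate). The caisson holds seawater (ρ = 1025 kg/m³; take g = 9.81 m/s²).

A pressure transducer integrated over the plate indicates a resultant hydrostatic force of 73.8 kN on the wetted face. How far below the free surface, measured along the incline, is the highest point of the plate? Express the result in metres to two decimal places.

y_top ≈ 2.75 m

γ = ρg = 1025 × 9.81 / 1000 = 10.05525 kN/m³.
A = π(1.09)² = 3.73253 m².
From F = γ·h_c·A, the centroid depth is h_c = 73.8/(10.05525 × 3.73253) = 1.96635 m.
Let θ = 30.8° be the plate's angle to the horizontal; measure y along the incline from where the plane meets the free surface. Vertical depth h = y·sinθ with sinθ = 0.512043.
Along the incline, y_c = h_c/sinθ = 1.96635/0.512043 = 3.8402 m.
The centroid is at the centre, 1.09 m below the top of the plate, so the highest point sits at y_top = 3.8402 − 1.09 = 2.7502 m along the incline.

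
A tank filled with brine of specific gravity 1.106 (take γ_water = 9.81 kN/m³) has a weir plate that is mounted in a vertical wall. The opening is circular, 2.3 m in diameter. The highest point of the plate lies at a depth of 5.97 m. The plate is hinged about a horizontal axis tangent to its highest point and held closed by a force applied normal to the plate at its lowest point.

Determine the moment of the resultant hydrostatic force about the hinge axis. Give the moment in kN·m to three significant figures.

M ≈ 384 kN·m

γ = 1.106 × 9.81 = 10.84986 kN/m³.
The centroid is at the centre, 1.15 m below the top of the plate, so the centroid depth is h_c = 5.97 + 1.15 = 7.12 m.
A = π(1.15)² = 4.15476 m².
Resultant F = γ·h_c·A = 10.84986 × 7.12 × 4.15476 = 320.959 kN.
I_c = πr⁴/4 = π × 1.15⁴/4 = 1.37367 m⁴.
Centre of pressure: y_p = y_c + I_c/(y_c·A) = 7.12 + 1.37367/(7.12 × 4.15476) = 7.12 + 0.0464362 = 7.16644 m along the plane.
The resultant acts 1.15 + 0.0464362 = 1.19644 m (along the plate) below the hinge at the top edge, so the moment about the hinge is M = F × 1.19644 = 320.959 × 1.19644 = 384.008 kN·m.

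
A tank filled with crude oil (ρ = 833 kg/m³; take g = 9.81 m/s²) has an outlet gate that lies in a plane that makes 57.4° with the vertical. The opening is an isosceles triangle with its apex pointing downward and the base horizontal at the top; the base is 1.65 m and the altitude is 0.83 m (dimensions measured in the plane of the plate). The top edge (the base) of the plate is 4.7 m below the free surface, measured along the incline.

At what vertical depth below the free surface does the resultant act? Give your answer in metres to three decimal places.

h_p = 2.685 m

γ = ρg = 833 × 9.81 / 1000 = 8.17173 kN/m³.
The plate makes 57.4° with the vertical, i.e. θ = 90° − 57.4° = 32.6° to the horizontal. Measuring y along the incline from the free-surface line, vertical depth h = y·sinθ with sinθ = 0.538771.
With the apex down, the centroid sits h/3 = 0.83/3 = 0.276667 m below the base (the top edge), so y_c = 4.7 + 0.276667 = 4.97667 m and h_c = 4.97667 × 0.538771 = 2.68129 m.
A = ½ × 1.65 × 0.83 = 0.68475 m².
Resultant F = γ·h_c·A = 8.17173 × 2.68129 × 0.68475 = 15.0034 kN.
I_c = b·h³/36 = 1.65 × 0.83³/36 = 0.0262069 m⁴.
Centre of pressure: y_p = y_c + I_c/(y_c·A) = 4.97667 + 0.0262069/(4.97667 × 0.68475) = 4.97667 + 0.00769033 = 4.98436 m along the plane.
Vertically, h_p = y_p·sinθ = 4.98436 × 0.538771 = 2.68543 m.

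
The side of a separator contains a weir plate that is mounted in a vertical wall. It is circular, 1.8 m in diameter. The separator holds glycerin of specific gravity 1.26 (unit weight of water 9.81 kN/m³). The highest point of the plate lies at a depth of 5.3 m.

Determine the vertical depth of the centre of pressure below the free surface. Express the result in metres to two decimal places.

h_p = 6.23 m

γ = 1.26 × 9.81 = 12.3606 kN/m³.
The centroid is at the centre, 0.9 m below the top of the plate, so the centroid depth is h_c = 5.3 + 0.9 = 6.2 m.
A = π(0.9)² = 2.54469 m².
Resultant F = γ·h_c·A = 12.3606 × 6.2 × 2.54469 = 195.014 kN.
I_c = πr⁴/4 = π × 0.9⁴/4 = 0.5153 m⁴.
Centre of pressure: y_p = y_c + I_c/(y_c·A) = 6.2 + 0.5153/(6.2 × 2.54469) = 6.2 + 0.0326613 = 6.23266 m along the plane.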